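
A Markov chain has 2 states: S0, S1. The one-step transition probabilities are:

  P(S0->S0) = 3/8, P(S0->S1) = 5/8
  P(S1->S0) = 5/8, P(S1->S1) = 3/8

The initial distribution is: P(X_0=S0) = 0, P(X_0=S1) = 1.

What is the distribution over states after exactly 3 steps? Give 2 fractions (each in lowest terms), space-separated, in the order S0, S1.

Answer: 65/128 63/128

Derivation:
Propagating the distribution step by step (d_{t+1} = d_t * P):
d_0 = (S0=0, S1=1)
  d_1[S0] = 0*3/8 + 1*5/8 = 5/8
  d_1[S1] = 0*5/8 + 1*3/8 = 3/8
d_1 = (S0=5/8, S1=3/8)
  d_2[S0] = 5/8*3/8 + 3/8*5/8 = 15/32
  d_2[S1] = 5/8*5/8 + 3/8*3/8 = 17/32
d_2 = (S0=15/32, S1=17/32)
  d_3[S0] = 15/32*3/8 + 17/32*5/8 = 65/128
  d_3[S1] = 15/32*5/8 + 17/32*3/8 = 63/128
d_3 = (S0=65/128, S1=63/128)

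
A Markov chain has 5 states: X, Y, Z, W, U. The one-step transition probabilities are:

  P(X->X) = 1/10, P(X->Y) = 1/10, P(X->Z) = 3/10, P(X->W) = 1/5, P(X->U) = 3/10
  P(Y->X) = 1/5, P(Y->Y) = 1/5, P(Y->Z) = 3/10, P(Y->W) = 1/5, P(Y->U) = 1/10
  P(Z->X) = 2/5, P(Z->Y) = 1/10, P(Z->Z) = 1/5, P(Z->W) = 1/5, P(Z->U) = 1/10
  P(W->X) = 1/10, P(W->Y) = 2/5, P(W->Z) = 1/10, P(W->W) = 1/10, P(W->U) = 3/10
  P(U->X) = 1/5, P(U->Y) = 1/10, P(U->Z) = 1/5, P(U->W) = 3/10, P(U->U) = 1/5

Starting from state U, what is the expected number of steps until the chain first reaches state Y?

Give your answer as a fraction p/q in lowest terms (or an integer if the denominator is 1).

Let h_i = expected steps to first reach Y from state i.
Boundary: h_Y = 0.
First-step equations for the other states:
  h_X = 1 + 1/10*h_X + 1/10*h_Y + 3/10*h_Z + 1/5*h_W + 3/10*h_U
  h_Z = 1 + 2/5*h_X + 1/10*h_Y + 1/5*h_Z + 1/5*h_W + 1/10*h_U
  h_W = 1 + 1/10*h_X + 2/5*h_Y + 1/10*h_Z + 1/10*h_W + 3/10*h_U
  h_U = 1 + 1/5*h_X + 1/10*h_Y + 1/5*h_Z + 3/10*h_W + 1/5*h_U

Substituting h_Y = 0 and rearranging gives the linear system (I - Q) h = 1:
  [9/10, -3/10, -1/5, -3/10] . (h_X, h_Z, h_W, h_U) = 1
  [-2/5, 4/5, -1/5, -1/10] . (h_X, h_Z, h_W, h_U) = 1
  [-1/10, -1/10, 9/10, -3/10] . (h_X, h_Z, h_W, h_U) = 1
  [-1/5, -1/5, -3/10, 4/5] . (h_X, h_Z, h_W, h_U) = 1

Solving yields:
  h_X = 87/14
  h_Z = 437/70
  h_W = 158/35
  h_U = 212/35

Starting state is U, so the expected hitting time is h_U = 212/35.

Answer: 212/35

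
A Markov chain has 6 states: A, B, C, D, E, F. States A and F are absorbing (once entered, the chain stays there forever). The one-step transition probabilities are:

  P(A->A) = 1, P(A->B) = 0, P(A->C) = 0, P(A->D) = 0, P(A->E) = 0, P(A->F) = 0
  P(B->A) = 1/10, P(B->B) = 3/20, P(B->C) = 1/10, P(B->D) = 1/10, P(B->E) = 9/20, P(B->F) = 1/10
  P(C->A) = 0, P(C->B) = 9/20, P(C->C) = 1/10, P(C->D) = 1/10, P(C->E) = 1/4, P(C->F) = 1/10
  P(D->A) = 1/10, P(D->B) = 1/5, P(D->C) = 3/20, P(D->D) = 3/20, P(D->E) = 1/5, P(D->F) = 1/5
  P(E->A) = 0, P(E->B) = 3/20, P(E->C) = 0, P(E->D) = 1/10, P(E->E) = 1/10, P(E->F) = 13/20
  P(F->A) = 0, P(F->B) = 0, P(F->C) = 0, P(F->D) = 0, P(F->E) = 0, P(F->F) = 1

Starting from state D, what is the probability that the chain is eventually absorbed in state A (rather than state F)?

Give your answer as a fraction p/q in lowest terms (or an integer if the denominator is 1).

Answer: 6711/34292

Derivation:
Let a_i = P(absorbed in A | start in state i).
Boundary conditions: a_A = 1, a_F = 0.
For each transient state i, a_i = sum_j P(i->j) * a_j:
  a_B = 1/10*a_A + 3/20*a_B + 1/10*a_C + 1/10*a_D + 9/20*a_E + 1/10*a_F
  a_C = 0*a_A + 9/20*a_B + 1/10*a_C + 1/10*a_D + 1/4*a_E + 1/10*a_F
  a_D = 1/10*a_A + 1/5*a_B + 3/20*a_C + 3/20*a_D + 1/5*a_E + 1/5*a_F
  a_E = 0*a_A + 3/20*a_B + 0*a_C + 1/10*a_D + 1/10*a_E + 13/20*a_F

Substituting a_A = 1 and a_F = 0, rearrange to (I - Q) a = r where r[i] = P(i -> A):
  [17/20, -1/10, -1/10, -9/20] . (a_B, a_C, a_D, a_E) = 1/10
  [-9/20, 9/10, -1/10, -1/4] . (a_B, a_C, a_D, a_E) = 0
  [-1/5, -3/20, 17/20, -1/5] . (a_B, a_C, a_D, a_E) = 1/10
  [-3/20, 0, -1/10, 9/10] . (a_B, a_C, a_D, a_E) = 0

Solving yields:
  a_B = 3145/17146
  a_C = 4389/34292
  a_D = 6711/34292
  a_E = 897/17146

Starting state is D, so the absorption probability is a_D = 6711/34292.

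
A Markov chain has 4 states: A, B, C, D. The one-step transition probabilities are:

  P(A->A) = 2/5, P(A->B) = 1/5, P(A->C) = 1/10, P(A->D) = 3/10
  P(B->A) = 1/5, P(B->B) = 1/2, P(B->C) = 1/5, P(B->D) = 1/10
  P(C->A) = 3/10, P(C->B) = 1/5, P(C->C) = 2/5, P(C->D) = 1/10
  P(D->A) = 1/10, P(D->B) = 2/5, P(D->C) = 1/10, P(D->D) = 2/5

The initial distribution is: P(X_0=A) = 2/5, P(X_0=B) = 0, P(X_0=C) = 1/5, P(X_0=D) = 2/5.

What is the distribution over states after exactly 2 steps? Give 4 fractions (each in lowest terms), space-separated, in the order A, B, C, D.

Propagating the distribution step by step (d_{t+1} = d_t * P):
d_0 = (A=2/5, B=0, C=1/5, D=2/5)
  d_1[A] = 2/5*2/5 + 0*1/5 + 1/5*3/10 + 2/5*1/10 = 13/50
  d_1[B] = 2/5*1/5 + 0*1/2 + 1/5*1/5 + 2/5*2/5 = 7/25
  d_1[C] = 2/5*1/10 + 0*1/5 + 1/5*2/5 + 2/5*1/10 = 4/25
  d_1[D] = 2/5*3/10 + 0*1/10 + 1/5*1/10 + 2/5*2/5 = 3/10
d_1 = (A=13/50, B=7/25, C=4/25, D=3/10)
  d_2[A] = 13/50*2/5 + 7/25*1/5 + 4/25*3/10 + 3/10*1/10 = 119/500
  d_2[B] = 13/50*1/5 + 7/25*1/2 + 4/25*1/5 + 3/10*2/5 = 43/125
  d_2[C] = 13/50*1/10 + 7/25*1/5 + 4/25*2/5 + 3/10*1/10 = 22/125
  d_2[D] = 13/50*3/10 + 7/25*1/10 + 4/25*1/10 + 3/10*2/5 = 121/500
d_2 = (A=119/500, B=43/125, C=22/125, D=121/500)

Answer: 119/500 43/125 22/125 121/500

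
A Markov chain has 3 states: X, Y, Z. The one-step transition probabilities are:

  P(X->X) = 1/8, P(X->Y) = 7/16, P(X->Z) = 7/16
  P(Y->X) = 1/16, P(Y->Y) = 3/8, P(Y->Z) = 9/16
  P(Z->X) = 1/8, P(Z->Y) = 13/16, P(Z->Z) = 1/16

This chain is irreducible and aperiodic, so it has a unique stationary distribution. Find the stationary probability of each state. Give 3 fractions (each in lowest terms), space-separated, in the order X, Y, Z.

Answer: 33/362 98/181 133/362

Derivation:
The stationary distribution satisfies pi = pi * P, i.e.:
  pi_X = 1/8*pi_X + 1/16*pi_Y + 1/8*pi_Z
  pi_Y = 7/16*pi_X + 3/8*pi_Y + 13/16*pi_Z
  pi_Z = 7/16*pi_X + 9/16*pi_Y + 1/16*pi_Z
with normalization: pi_X + pi_Y + pi_Z = 1.

Using the first 2 balance equations plus normalization, the linear system A*pi = b is:
  [-7/8, 1/16, 1/8] . pi = 0
  [7/16, -5/8, 13/16] . pi = 0
  [1, 1, 1] . pi = 1

Solving yields:
  pi_X = 33/362
  pi_Y = 98/181
  pi_Z = 133/362

Verification (pi * P):
  33/362*1/8 + 98/181*1/16 + 133/362*1/8 = 33/362 = pi_X  (ok)
  33/362*7/16 + 98/181*3/8 + 133/362*13/16 = 98/181 = pi_Y  (ok)
  33/362*7/16 + 98/181*9/16 + 133/362*1/16 = 133/362 = pi_Z  (ok)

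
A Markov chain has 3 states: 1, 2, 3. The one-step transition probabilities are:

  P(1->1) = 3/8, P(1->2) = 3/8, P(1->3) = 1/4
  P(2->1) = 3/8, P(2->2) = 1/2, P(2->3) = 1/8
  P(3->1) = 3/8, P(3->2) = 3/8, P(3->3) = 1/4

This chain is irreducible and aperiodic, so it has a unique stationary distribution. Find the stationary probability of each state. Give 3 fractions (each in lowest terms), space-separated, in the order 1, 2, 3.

Answer: 3/8 3/7 11/56

Derivation:
The stationary distribution satisfies pi = pi * P, i.e.:
  pi_1 = 3/8*pi_1 + 3/8*pi_2 + 3/8*pi_3
  pi_2 = 3/8*pi_1 + 1/2*pi_2 + 3/8*pi_3
  pi_3 = 1/4*pi_1 + 1/8*pi_2 + 1/4*pi_3
with normalization: pi_1 + pi_2 + pi_3 = 1.

Using the first 2 balance equations plus normalization, the linear system A*pi = b is:
  [-5/8, 3/8, 3/8] . pi = 0
  [3/8, -1/2, 3/8] . pi = 0
  [1, 1, 1] . pi = 1

Solving yields:
  pi_1 = 3/8
  pi_2 = 3/7
  pi_3 = 11/56

Verification (pi * P):
  3/8*3/8 + 3/7*3/8 + 11/56*3/8 = 3/8 = pi_1  (ok)
  3/8*3/8 + 3/7*1/2 + 11/56*3/8 = 3/7 = pi_2  (ok)
  3/8*1/4 + 3/7*1/8 + 11/56*1/4 = 11/56 = pi_3  (ok)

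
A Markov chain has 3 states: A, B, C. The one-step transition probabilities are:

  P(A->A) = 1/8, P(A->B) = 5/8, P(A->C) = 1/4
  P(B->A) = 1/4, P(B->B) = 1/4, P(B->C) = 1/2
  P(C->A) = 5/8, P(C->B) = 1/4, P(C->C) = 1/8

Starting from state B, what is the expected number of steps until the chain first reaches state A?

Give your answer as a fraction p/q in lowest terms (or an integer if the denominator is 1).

Answer: 44/17

Derivation:
Let h_i = expected steps to first reach A from state i.
Boundary: h_A = 0.
First-step equations for the other states:
  h_B = 1 + 1/4*h_A + 1/4*h_B + 1/2*h_C
  h_C = 1 + 5/8*h_A + 1/4*h_B + 1/8*h_C

Substituting h_A = 0 and rearranging gives the linear system (I - Q) h = 1:
  [3/4, -1/2] . (h_B, h_C) = 1
  [-1/4, 7/8] . (h_B, h_C) = 1

Solving yields:
  h_B = 44/17
  h_C = 32/17

Starting state is B, so the expected hitting time is h_B = 44/17.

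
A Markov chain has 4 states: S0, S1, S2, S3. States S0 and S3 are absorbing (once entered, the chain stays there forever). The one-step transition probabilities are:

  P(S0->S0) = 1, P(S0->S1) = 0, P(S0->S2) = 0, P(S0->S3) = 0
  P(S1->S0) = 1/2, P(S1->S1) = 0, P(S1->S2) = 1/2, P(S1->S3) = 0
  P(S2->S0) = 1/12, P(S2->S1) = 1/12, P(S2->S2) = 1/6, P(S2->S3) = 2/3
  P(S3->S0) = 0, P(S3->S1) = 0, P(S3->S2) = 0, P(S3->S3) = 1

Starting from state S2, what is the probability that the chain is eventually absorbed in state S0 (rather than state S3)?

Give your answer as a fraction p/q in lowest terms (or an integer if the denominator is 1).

Let a_i = P(absorbed in S0 | start in state i).
Boundary conditions: a_S0 = 1, a_S3 = 0.
For each transient state i, a_i = sum_j P(i->j) * a_j:
  a_S1 = 1/2*a_S0 + 0*a_S1 + 1/2*a_S2 + 0*a_S3
  a_S2 = 1/12*a_S0 + 1/12*a_S1 + 1/6*a_S2 + 2/3*a_S3

Substituting a_S0 = 1 and a_S3 = 0, rearrange to (I - Q) a = r where r[i] = P(i -> S0):
  [1, -1/2] . (a_S1, a_S2) = 1/2
  [-1/12, 5/6] . (a_S1, a_S2) = 1/12

Solving yields:
  a_S1 = 11/19
  a_S2 = 3/19

Starting state is S2, so the absorption probability is a_S2 = 3/19.

Answer: 3/19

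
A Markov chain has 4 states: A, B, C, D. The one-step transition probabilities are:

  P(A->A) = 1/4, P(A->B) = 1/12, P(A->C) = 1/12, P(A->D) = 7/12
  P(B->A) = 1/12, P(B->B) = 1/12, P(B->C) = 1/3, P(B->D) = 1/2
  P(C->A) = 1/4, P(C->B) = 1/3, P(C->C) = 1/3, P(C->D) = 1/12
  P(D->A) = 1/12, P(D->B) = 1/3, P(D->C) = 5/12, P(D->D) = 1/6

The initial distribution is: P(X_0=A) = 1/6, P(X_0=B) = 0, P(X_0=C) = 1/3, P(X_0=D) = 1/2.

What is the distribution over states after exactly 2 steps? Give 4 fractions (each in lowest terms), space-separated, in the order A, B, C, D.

Propagating the distribution step by step (d_{t+1} = d_t * P):
d_0 = (A=1/6, B=0, C=1/3, D=1/2)
  d_1[A] = 1/6*1/4 + 0*1/12 + 1/3*1/4 + 1/2*1/12 = 1/6
  d_1[B] = 1/6*1/12 + 0*1/12 + 1/3*1/3 + 1/2*1/3 = 7/24
  d_1[C] = 1/6*1/12 + 0*1/3 + 1/3*1/3 + 1/2*5/12 = 1/3
  d_1[D] = 1/6*7/12 + 0*1/2 + 1/3*1/12 + 1/2*1/6 = 5/24
d_1 = (A=1/6, B=7/24, C=1/3, D=5/24)
  d_2[A] = 1/6*1/4 + 7/24*1/12 + 1/3*1/4 + 5/24*1/12 = 1/6
  d_2[B] = 1/6*1/12 + 7/24*1/12 + 1/3*1/3 + 5/24*1/3 = 7/32
  d_2[C] = 1/6*1/12 + 7/24*1/3 + 1/3*1/3 + 5/24*5/12 = 89/288
  d_2[D] = 1/6*7/12 + 7/24*1/2 + 1/3*1/12 + 5/24*1/6 = 11/36
d_2 = (A=1/6, B=7/32, C=89/288, D=11/36)

Answer: 1/6 7/32 89/288 11/36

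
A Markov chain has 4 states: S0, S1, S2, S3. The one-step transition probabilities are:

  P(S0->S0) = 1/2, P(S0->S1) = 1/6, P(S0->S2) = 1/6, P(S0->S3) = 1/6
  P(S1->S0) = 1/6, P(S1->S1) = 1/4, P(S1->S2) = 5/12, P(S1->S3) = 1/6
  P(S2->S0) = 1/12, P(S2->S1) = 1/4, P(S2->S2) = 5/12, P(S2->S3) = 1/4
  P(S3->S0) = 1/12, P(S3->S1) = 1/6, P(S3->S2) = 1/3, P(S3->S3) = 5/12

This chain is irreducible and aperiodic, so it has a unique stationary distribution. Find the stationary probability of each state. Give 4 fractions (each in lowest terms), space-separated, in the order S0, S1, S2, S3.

The stationary distribution satisfies pi = pi * P, i.e.:
  pi_S0 = 1/2*pi_S0 + 1/6*pi_S1 + 1/12*pi_S2 + 1/12*pi_S3
  pi_S1 = 1/6*pi_S0 + 1/4*pi_S1 + 1/4*pi_S2 + 1/6*pi_S3
  pi_S2 = 1/6*pi_S0 + 5/12*pi_S1 + 5/12*pi_S2 + 1/3*pi_S3
  pi_S3 = 1/6*pi_S0 + 1/6*pi_S1 + 1/4*pi_S2 + 5/12*pi_S3
with normalization: pi_S0 + pi_S1 + pi_S2 + pi_S3 = 1.

Using the first 3 balance equations plus normalization, the linear system A*pi = b is:
  [-1/2, 1/6, 1/12, 1/12] . pi = 0
  [1/6, -3/4, 1/4, 1/6] . pi = 0
  [1/6, 5/12, -7/12, 1/3] . pi = 0
  [1, 1, 1, 1] . pi = 1

Solving yields:
  pi_S0 = 73/421
  pi_S1 = 90/421
  pi_S2 = 148/421
  pi_S3 = 110/421

Verification (pi * P):
  73/421*1/2 + 90/421*1/6 + 148/421*1/12 + 110/421*1/12 = 73/421 = pi_S0  (ok)
  73/421*1/6 + 90/421*1/4 + 148/421*1/4 + 110/421*1/6 = 90/421 = pi_S1  (ok)
  73/421*1/6 + 90/421*5/12 + 148/421*5/12 + 110/421*1/3 = 148/421 = pi_S2  (ok)
  73/421*1/6 + 90/421*1/6 + 148/421*1/4 + 110/421*5/12 = 110/421 = pi_S3  (ok)

Answer: 73/421 90/421 148/421 110/421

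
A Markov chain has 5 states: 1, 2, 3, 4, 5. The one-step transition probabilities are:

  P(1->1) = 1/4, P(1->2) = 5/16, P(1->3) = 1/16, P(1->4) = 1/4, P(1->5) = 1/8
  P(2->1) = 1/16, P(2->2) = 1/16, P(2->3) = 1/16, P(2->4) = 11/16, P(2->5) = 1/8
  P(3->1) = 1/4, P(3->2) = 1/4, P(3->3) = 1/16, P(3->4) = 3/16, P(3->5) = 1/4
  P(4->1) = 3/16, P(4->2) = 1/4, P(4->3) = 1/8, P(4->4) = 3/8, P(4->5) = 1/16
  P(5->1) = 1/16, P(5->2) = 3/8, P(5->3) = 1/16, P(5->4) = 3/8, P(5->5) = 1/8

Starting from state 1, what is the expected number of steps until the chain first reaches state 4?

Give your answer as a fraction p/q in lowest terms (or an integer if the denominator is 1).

Let h_i = expected steps to first reach 4 from state i.
Boundary: h_4 = 0.
First-step equations for the other states:
  h_1 = 1 + 1/4*h_1 + 5/16*h_2 + 1/16*h_3 + 1/4*h_4 + 1/8*h_5
  h_2 = 1 + 1/16*h_1 + 1/16*h_2 + 1/16*h_3 + 11/16*h_4 + 1/8*h_5
  h_3 = 1 + 1/4*h_1 + 1/4*h_2 + 1/16*h_3 + 3/16*h_4 + 1/4*h_5
  h_5 = 1 + 1/16*h_1 + 3/8*h_2 + 1/16*h_3 + 3/8*h_4 + 1/8*h_5

Substituting h_4 = 0 and rearranging gives the linear system (I - Q) h = 1:
  [3/4, -5/16, -1/16, -1/8] . (h_1, h_2, h_3, h_5) = 1
  [-1/16, 15/16, -1/16, -1/8] . (h_1, h_2, h_3, h_5) = 1
  [-1/4, -1/4, 15/16, -1/4] . (h_1, h_2, h_3, h_5) = 1
  [-1/16, -3/8, -1/16, 7/8] . (h_1, h_2, h_3, h_5) = 1

Solving yields:
  h_1 = 40960/15303
  h_2 = 26624/15303
  h_3 = 43664/15303
  h_5 = 11648/5101

Starting state is 1, so the expected hitting time is h_1 = 40960/15303.

Answer: 40960/15303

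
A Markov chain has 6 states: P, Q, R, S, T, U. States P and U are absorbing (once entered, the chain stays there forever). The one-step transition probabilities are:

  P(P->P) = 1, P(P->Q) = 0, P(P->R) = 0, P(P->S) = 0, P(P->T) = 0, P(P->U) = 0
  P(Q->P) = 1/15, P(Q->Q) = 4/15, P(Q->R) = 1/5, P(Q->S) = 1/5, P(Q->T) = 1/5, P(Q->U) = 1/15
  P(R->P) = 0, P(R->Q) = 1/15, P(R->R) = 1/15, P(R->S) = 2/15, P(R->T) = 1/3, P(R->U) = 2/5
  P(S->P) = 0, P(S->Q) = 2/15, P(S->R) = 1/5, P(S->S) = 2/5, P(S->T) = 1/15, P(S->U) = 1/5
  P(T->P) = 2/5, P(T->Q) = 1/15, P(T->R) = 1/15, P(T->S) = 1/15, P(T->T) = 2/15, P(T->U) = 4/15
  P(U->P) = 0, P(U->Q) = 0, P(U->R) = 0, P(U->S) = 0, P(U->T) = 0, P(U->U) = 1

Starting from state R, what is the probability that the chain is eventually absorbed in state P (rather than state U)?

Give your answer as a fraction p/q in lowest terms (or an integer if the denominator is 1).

Answer: 3399/13888

Derivation:
Let a_i = P(absorbed in P | start in state i).
Boundary conditions: a_P = 1, a_U = 0.
For each transient state i, a_i = sum_j P(i->j) * a_j:
  a_Q = 1/15*a_P + 4/15*a_Q + 1/5*a_R + 1/5*a_S + 1/5*a_T + 1/15*a_U
  a_R = 0*a_P + 1/15*a_Q + 1/15*a_R + 2/15*a_S + 1/3*a_T + 2/5*a_U
  a_S = 0*a_P + 2/15*a_Q + 1/5*a_R + 2/5*a_S + 1/15*a_T + 1/5*a_U
  a_T = 2/5*a_P + 1/15*a_Q + 1/15*a_R + 1/15*a_S + 2/15*a_T + 4/15*a_U

Substituting a_P = 1 and a_U = 0, rearrange to (I - Q) a = r where r[i] = P(i -> P):
  [11/15, -1/5, -1/5, -1/5] . (a_Q, a_R, a_S, a_T) = 1/15
  [-1/15, 14/15, -2/15, -1/3] . (a_Q, a_R, a_S, a_T) = 0
  [-2/15, -1/5, 3/5, -1/15] . (a_Q, a_R, a_S, a_T) = 0
  [-1/15, -1/15, -1/15, 13/15] . (a_Q, a_R, a_S, a_T) = 2/5

Solving yields:
  a_Q = 179/496
  a_R = 3399/13888
  a_S = 3057/13888
  a_T = 1823/3472

Starting state is R, so the absorption probability is a_R = 3399/13888.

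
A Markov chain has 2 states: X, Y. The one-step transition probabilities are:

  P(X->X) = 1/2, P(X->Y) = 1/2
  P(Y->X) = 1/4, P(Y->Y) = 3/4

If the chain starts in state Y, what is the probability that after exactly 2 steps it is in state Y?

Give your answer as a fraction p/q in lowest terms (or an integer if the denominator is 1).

Computing P^2 by repeated multiplication:
P^1 =
  X: [1/2, 1/2]
  Y: [1/4, 3/4]
P^2 =
  X: [3/8, 5/8]
  Y: [5/16, 11/16]

(P^2)[Y -> Y] = 11/16

Answer: 11/16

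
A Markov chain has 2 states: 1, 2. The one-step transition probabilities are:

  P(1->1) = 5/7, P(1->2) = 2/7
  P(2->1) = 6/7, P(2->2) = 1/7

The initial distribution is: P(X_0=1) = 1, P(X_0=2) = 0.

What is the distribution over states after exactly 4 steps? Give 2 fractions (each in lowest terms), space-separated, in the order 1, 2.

Propagating the distribution step by step (d_{t+1} = d_t * P):
d_0 = (1=1, 2=0)
  d_1[1] = 1*5/7 + 0*6/7 = 5/7
  d_1[2] = 1*2/7 + 0*1/7 = 2/7
d_1 = (1=5/7, 2=2/7)
  d_2[1] = 5/7*5/7 + 2/7*6/7 = 37/49
  d_2[2] = 5/7*2/7 + 2/7*1/7 = 12/49
d_2 = (1=37/49, 2=12/49)
  d_3[1] = 37/49*5/7 + 12/49*6/7 = 257/343
  d_3[2] = 37/49*2/7 + 12/49*1/7 = 86/343
d_3 = (1=257/343, 2=86/343)
  d_4[1] = 257/343*5/7 + 86/343*6/7 = 1801/2401
  d_4[2] = 257/343*2/7 + 86/343*1/7 = 600/2401
d_4 = (1=1801/2401, 2=600/2401)

Answer: 1801/2401 600/2401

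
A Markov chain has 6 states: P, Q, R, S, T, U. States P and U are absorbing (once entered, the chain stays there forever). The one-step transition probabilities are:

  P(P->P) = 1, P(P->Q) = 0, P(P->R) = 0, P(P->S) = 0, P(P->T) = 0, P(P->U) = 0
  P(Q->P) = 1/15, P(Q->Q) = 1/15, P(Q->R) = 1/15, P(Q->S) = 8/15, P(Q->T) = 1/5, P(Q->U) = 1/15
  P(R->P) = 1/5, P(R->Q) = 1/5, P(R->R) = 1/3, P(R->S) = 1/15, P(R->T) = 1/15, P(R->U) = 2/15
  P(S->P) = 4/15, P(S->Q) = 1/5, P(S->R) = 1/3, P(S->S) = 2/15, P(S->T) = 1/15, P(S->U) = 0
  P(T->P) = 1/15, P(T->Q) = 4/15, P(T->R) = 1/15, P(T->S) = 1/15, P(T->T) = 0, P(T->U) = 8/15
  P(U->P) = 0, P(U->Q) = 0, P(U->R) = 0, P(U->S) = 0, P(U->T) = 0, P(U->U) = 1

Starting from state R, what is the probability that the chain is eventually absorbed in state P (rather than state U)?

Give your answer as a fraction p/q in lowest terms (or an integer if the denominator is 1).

Answer: 9937/17517

Derivation:
Let a_i = P(absorbed in P | start in state i).
Boundary conditions: a_P = 1, a_U = 0.
For each transient state i, a_i = sum_j P(i->j) * a_j:
  a_Q = 1/15*a_P + 1/15*a_Q + 1/15*a_R + 8/15*a_S + 1/5*a_T + 1/15*a_U
  a_R = 1/5*a_P + 1/5*a_Q + 1/3*a_R + 1/15*a_S + 1/15*a_T + 2/15*a_U
  a_S = 4/15*a_P + 1/5*a_Q + 1/3*a_R + 2/15*a_S + 1/15*a_T + 0*a_U
  a_T = 1/15*a_P + 4/15*a_Q + 1/15*a_R + 1/15*a_S + 0*a_T + 8/15*a_U

Substituting a_P = 1 and a_U = 0, rearrange to (I - Q) a = r where r[i] = P(i -> P):
  [14/15, -1/15, -8/15, -1/5] . (a_Q, a_R, a_S, a_T) = 1/15
  [-1/5, 2/3, -1/15, -1/15] . (a_Q, a_R, a_S, a_T) = 1/5
  [-1/5, -1/3, 13/15, -1/15] . (a_Q, a_R, a_S, a_T) = 4/15
  [-4/15, -1/15, -1/15, 1] . (a_Q, a_R, a_S, a_T) = 1/15

Solving yields:
  a_Q = 9887/17517
  a_R = 9937/17517
  a_S = 3966/5839
  a_T = 5260/17517

Starting state is R, so the absorption probability is a_R = 9937/17517.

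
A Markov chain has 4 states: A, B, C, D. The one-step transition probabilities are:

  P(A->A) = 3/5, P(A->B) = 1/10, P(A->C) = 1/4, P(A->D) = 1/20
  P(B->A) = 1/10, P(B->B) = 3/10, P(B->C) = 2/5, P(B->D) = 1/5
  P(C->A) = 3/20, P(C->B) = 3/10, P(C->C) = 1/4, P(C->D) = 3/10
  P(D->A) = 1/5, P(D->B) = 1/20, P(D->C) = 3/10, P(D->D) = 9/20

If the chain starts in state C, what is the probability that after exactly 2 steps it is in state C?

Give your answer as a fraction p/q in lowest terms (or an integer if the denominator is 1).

Computing P^2 by repeated multiplication:
P^1 =
  A: [3/5, 1/10, 1/4, 1/20]
  B: [1/10, 3/10, 2/5, 1/5]
  C: [3/20, 3/10, 1/4, 3/10]
  D: [1/5, 1/20, 3/10, 9/20]
P^2 =
  A: [167/400, 67/400, 107/400, 59/400]
  B: [19/100, 23/100, 61/200, 11/40]
  C: [87/400, 39/200, 31/100, 111/400]
  D: [13/50, 59/400, 7/25, 5/16]

(P^2)[C -> C] = 31/100

Answer: 31/100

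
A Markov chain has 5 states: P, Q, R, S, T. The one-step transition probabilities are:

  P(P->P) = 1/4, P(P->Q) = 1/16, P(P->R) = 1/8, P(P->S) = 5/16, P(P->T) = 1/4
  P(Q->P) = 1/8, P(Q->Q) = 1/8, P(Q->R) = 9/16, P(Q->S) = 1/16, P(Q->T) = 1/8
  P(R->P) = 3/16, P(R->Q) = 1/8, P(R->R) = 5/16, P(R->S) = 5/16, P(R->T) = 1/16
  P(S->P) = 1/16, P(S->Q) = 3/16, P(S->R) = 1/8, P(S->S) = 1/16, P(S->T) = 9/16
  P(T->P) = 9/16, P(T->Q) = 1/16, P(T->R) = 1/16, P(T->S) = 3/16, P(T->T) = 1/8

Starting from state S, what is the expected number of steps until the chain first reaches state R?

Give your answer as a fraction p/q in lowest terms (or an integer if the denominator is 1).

Answer: 88080/13583

Derivation:
Let h_i = expected steps to first reach R from state i.
Boundary: h_R = 0.
First-step equations for the other states:
  h_P = 1 + 1/4*h_P + 1/16*h_Q + 1/8*h_R + 5/16*h_S + 1/4*h_T
  h_Q = 1 + 1/8*h_P + 1/8*h_Q + 9/16*h_R + 1/16*h_S + 1/8*h_T
  h_S = 1 + 1/16*h_P + 3/16*h_Q + 1/8*h_R + 1/16*h_S + 9/16*h_T
  h_T = 1 + 9/16*h_P + 1/16*h_Q + 1/16*h_R + 3/16*h_S + 1/8*h_T

Substituting h_R = 0 and rearranging gives the linear system (I - Q) h = 1:
  [3/4, -1/16, -5/16, -1/4] . (h_P, h_Q, h_S, h_T) = 1
  [-1/8, 7/8, -1/16, -1/8] . (h_P, h_Q, h_S, h_T) = 1
  [-1/16, -3/16, 15/16, -9/16] . (h_P, h_Q, h_S, h_T) = 1
  [-9/16, -1/16, -3/16, 7/8] . (h_P, h_Q, h_S, h_T) = 1

Solving yields:
  h_P = 90976/13583
  h_Q = 48576/13583
  h_S = 88080/13583
  h_T = 96352/13583

Starting state is S, so the expected hitting time is h_S = 88080/13583.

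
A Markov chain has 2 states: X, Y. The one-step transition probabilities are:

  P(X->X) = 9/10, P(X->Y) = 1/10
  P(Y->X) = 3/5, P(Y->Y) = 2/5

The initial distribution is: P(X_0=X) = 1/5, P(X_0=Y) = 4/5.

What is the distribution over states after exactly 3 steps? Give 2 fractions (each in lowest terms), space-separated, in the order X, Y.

Propagating the distribution step by step (d_{t+1} = d_t * P):
d_0 = (X=1/5, Y=4/5)
  d_1[X] = 1/5*9/10 + 4/5*3/5 = 33/50
  d_1[Y] = 1/5*1/10 + 4/5*2/5 = 17/50
d_1 = (X=33/50, Y=17/50)
  d_2[X] = 33/50*9/10 + 17/50*3/5 = 399/500
  d_2[Y] = 33/50*1/10 + 17/50*2/5 = 101/500
d_2 = (X=399/500, Y=101/500)
  d_3[X] = 399/500*9/10 + 101/500*3/5 = 4197/5000
  d_3[Y] = 399/500*1/10 + 101/500*2/5 = 803/5000
d_3 = (X=4197/5000, Y=803/5000)

Answer: 4197/5000 803/5000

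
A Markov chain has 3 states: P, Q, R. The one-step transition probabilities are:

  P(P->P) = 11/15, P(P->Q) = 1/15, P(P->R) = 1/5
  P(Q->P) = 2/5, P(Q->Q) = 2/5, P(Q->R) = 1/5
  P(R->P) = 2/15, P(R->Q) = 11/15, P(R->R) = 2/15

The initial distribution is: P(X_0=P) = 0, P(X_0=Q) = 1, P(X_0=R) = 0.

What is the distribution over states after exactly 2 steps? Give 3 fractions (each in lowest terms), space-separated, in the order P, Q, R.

Propagating the distribution step by step (d_{t+1} = d_t * P):
d_0 = (P=0, Q=1, R=0)
  d_1[P] = 0*11/15 + 1*2/5 + 0*2/15 = 2/5
  d_1[Q] = 0*1/15 + 1*2/5 + 0*11/15 = 2/5
  d_1[R] = 0*1/5 + 1*1/5 + 0*2/15 = 1/5
d_1 = (P=2/5, Q=2/5, R=1/5)
  d_2[P] = 2/5*11/15 + 2/5*2/5 + 1/5*2/15 = 12/25
  d_2[Q] = 2/5*1/15 + 2/5*2/5 + 1/5*11/15 = 1/3
  d_2[R] = 2/5*1/5 + 2/5*1/5 + 1/5*2/15 = 14/75
d_2 = (P=12/25, Q=1/3, R=14/75)

Answer: 12/25 1/3 14/75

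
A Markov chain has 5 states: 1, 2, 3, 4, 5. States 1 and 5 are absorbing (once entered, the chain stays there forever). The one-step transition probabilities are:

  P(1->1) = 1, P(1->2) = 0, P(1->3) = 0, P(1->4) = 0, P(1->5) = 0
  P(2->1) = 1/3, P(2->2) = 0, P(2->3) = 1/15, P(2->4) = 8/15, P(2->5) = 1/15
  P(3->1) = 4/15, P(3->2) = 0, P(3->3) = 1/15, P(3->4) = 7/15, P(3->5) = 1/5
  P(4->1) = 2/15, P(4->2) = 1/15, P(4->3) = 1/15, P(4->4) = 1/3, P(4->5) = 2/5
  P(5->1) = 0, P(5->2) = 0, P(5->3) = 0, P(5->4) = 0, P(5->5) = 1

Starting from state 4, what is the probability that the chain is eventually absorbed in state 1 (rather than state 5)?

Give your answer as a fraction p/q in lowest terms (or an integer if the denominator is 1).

Answer: 277/938

Derivation:
Let a_i = P(absorbed in 1 | start in state i).
Boundary conditions: a_1 = 1, a_5 = 0.
For each transient state i, a_i = sum_j P(i->j) * a_j:
  a_2 = 1/3*a_1 + 0*a_2 + 1/15*a_3 + 8/15*a_4 + 1/15*a_5
  a_3 = 4/15*a_1 + 0*a_2 + 1/15*a_3 + 7/15*a_4 + 1/5*a_5
  a_4 = 2/15*a_1 + 1/15*a_2 + 1/15*a_3 + 1/3*a_4 + 2/5*a_5

Substituting a_1 = 1 and a_5 = 0, rearrange to (I - Q) a = r where r[i] = P(i -> 1):
  [1, -1/15, -8/15] . (a_2, a_3, a_4) = 1/3
  [0, 14/15, -7/15] . (a_2, a_3, a_4) = 4/15
  [-1/15, -1/15, 2/3] . (a_2, a_3, a_4) = 2/15

Solving yields:
  a_2 = 975/1876
  a_3 = 813/1876
  a_4 = 277/938

Starting state is 4, so the absorption probability is a_4 = 277/938.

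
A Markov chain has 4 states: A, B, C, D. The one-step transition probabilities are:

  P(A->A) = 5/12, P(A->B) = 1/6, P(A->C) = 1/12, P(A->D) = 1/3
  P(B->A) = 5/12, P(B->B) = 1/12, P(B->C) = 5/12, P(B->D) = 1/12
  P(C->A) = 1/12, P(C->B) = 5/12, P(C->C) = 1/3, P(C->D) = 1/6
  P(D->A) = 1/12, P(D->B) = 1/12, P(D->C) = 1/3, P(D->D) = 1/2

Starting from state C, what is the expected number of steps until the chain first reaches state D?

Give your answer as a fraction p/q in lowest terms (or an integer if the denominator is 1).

Let h_i = expected steps to first reach D from state i.
Boundary: h_D = 0.
First-step equations for the other states:
  h_A = 1 + 5/12*h_A + 1/6*h_B + 1/12*h_C + 1/3*h_D
  h_B = 1 + 5/12*h_A + 1/12*h_B + 5/12*h_C + 1/12*h_D
  h_C = 1 + 1/12*h_A + 5/12*h_B + 1/3*h_C + 1/6*h_D

Substituting h_D = 0 and rearranging gives the linear system (I - Q) h = 1:
  [7/12, -1/6, -1/12] . (h_A, h_B, h_C) = 1
  [-5/12, 11/12, -5/12] . (h_A, h_B, h_C) = 1
  [-1/12, -5/12, 2/3] . (h_A, h_B, h_C) = 1

Solving yields:
  h_A = 4
  h_B = 16/3
  h_C = 16/3

Starting state is C, so the expected hitting time is h_C = 16/3.

Answer: 16/3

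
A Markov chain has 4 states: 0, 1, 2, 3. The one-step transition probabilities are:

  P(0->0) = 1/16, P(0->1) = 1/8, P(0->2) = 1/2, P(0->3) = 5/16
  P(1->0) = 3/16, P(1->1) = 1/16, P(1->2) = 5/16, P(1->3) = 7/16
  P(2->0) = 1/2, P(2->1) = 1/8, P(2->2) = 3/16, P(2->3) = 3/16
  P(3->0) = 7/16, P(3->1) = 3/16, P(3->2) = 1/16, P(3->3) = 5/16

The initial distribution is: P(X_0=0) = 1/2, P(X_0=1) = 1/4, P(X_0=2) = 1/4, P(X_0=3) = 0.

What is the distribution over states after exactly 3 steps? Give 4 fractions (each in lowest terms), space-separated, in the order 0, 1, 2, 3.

Answer: 4639/16384 2193/16384 1153/4096 1235/4096

Derivation:
Propagating the distribution step by step (d_{t+1} = d_t * P):
d_0 = (0=1/2, 1=1/4, 2=1/4, 3=0)
  d_1[0] = 1/2*1/16 + 1/4*3/16 + 1/4*1/2 + 0*7/16 = 13/64
  d_1[1] = 1/2*1/8 + 1/4*1/16 + 1/4*1/8 + 0*3/16 = 7/64
  d_1[2] = 1/2*1/2 + 1/4*5/16 + 1/4*3/16 + 0*1/16 = 3/8
  d_1[3] = 1/2*5/16 + 1/4*7/16 + 1/4*3/16 + 0*5/16 = 5/16
d_1 = (0=13/64, 1=7/64, 2=3/8, 3=5/16)
  d_2[0] = 13/64*1/16 + 7/64*3/16 + 3/8*1/2 + 5/16*7/16 = 183/512
  d_2[1] = 13/64*1/8 + 7/64*1/16 + 3/8*1/8 + 5/16*3/16 = 141/1024
  d_2[2] = 13/64*1/2 + 7/64*5/16 + 3/8*3/16 + 5/16*1/16 = 231/1024
  d_2[3] = 13/64*5/16 + 7/64*7/16 + 3/8*3/16 + 5/16*5/16 = 143/512
d_2 = (0=183/512, 1=141/1024, 2=231/1024, 3=143/512)
  d_3[0] = 183/512*1/16 + 141/1024*3/16 + 231/1024*1/2 + 143/512*7/16 = 4639/16384
  d_3[1] = 183/512*1/8 + 141/1024*1/16 + 231/1024*1/8 + 143/512*3/16 = 2193/16384
  d_3[2] = 183/512*1/2 + 141/1024*5/16 + 231/1024*3/16 + 143/512*1/16 = 1153/4096
  d_3[3] = 183/512*5/16 + 141/1024*7/16 + 231/1024*3/16 + 143/512*5/16 = 1235/4096
d_3 = (0=4639/16384, 1=2193/16384, 2=1153/4096, 3=1235/4096)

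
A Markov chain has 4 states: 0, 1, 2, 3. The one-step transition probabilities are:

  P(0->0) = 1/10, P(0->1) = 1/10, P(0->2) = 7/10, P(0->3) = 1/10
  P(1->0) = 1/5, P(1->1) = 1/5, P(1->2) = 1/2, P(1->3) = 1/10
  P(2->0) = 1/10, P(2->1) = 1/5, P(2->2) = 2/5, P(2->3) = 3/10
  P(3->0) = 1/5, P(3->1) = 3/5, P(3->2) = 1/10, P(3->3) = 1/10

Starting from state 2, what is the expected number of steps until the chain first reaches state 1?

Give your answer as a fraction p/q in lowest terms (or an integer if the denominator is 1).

Answer: 1220/341

Derivation:
Let h_i = expected steps to first reach 1 from state i.
Boundary: h_1 = 0.
First-step equations for the other states:
  h_0 = 1 + 1/10*h_0 + 1/10*h_1 + 7/10*h_2 + 1/10*h_3
  h_2 = 1 + 1/10*h_0 + 1/5*h_1 + 2/5*h_2 + 3/10*h_3
  h_3 = 1 + 1/5*h_0 + 3/5*h_1 + 1/10*h_2 + 1/10*h_3

Substituting h_1 = 0 and rearranging gives the linear system (I - Q) h = 1:
  [9/10, -7/10, -1/10] . (h_0, h_2, h_3) = 1
  [-1/10, 3/5, -3/10] . (h_0, h_2, h_3) = 1
  [-1/5, -1/10, 9/10] . (h_0, h_2, h_3) = 1

Solving yields:
  h_0 = 1420/341
  h_2 = 1220/341
  h_3 = 830/341

Starting state is 2, so the expected hitting time is h_2 = 1220/341.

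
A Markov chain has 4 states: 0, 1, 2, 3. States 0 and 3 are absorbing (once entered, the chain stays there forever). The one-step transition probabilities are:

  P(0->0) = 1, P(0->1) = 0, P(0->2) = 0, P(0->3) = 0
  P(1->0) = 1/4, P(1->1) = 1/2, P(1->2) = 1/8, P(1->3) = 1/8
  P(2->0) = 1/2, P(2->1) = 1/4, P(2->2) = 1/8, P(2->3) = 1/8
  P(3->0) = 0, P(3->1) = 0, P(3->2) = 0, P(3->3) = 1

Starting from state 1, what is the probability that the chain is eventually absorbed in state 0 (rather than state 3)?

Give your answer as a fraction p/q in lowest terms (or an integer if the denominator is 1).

Let a_i = P(absorbed in 0 | start in state i).
Boundary conditions: a_0 = 1, a_3 = 0.
For each transient state i, a_i = sum_j P(i->j) * a_j:
  a_1 = 1/4*a_0 + 1/2*a_1 + 1/8*a_2 + 1/8*a_3
  a_2 = 1/2*a_0 + 1/4*a_1 + 1/8*a_2 + 1/8*a_3

Substituting a_0 = 1 and a_3 = 0, rearrange to (I - Q) a = r where r[i] = P(i -> 0):
  [1/2, -1/8] . (a_1, a_2) = 1/4
  [-1/4, 7/8] . (a_1, a_2) = 1/2

Solving yields:
  a_1 = 9/13
  a_2 = 10/13

Starting state is 1, so the absorption probability is a_1 = 9/13.

Answer: 9/13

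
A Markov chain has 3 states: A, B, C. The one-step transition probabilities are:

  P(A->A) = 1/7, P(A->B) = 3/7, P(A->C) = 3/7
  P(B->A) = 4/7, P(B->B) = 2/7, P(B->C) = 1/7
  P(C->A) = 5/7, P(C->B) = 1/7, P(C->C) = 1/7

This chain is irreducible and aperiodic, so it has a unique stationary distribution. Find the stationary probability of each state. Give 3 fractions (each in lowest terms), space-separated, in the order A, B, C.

Answer: 29/68 21/68 9/34

Derivation:
The stationary distribution satisfies pi = pi * P, i.e.:
  pi_A = 1/7*pi_A + 4/7*pi_B + 5/7*pi_C
  pi_B = 3/7*pi_A + 2/7*pi_B + 1/7*pi_C
  pi_C = 3/7*pi_A + 1/7*pi_B + 1/7*pi_C
with normalization: pi_A + pi_B + pi_C = 1.

Using the first 2 balance equations plus normalization, the linear system A*pi = b is:
  [-6/7, 4/7, 5/7] . pi = 0
  [3/7, -5/7, 1/7] . pi = 0
  [1, 1, 1] . pi = 1

Solving yields:
  pi_A = 29/68
  pi_B = 21/68
  pi_C = 9/34

Verification (pi * P):
  29/68*1/7 + 21/68*4/7 + 9/34*5/7 = 29/68 = pi_A  (ok)
  29/68*3/7 + 21/68*2/7 + 9/34*1/7 = 21/68 = pi_B  (ok)
  29/68*3/7 + 21/68*1/7 + 9/34*1/7 = 9/34 = pi_C  (ok)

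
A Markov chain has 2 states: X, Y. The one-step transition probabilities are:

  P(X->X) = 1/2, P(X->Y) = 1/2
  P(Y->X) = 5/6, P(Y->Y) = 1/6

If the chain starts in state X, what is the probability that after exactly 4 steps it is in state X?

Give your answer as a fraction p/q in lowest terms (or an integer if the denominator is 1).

Answer: 17/27

Derivation:
Computing P^4 by repeated multiplication:
P^1 =
  X: [1/2, 1/2]
  Y: [5/6, 1/6]
P^2 =
  X: [2/3, 1/3]
  Y: [5/9, 4/9]
P^3 =
  X: [11/18, 7/18]
  Y: [35/54, 19/54]
P^4 =
  X: [17/27, 10/27]
  Y: [50/81, 31/81]

(P^4)[X -> X] = 17/27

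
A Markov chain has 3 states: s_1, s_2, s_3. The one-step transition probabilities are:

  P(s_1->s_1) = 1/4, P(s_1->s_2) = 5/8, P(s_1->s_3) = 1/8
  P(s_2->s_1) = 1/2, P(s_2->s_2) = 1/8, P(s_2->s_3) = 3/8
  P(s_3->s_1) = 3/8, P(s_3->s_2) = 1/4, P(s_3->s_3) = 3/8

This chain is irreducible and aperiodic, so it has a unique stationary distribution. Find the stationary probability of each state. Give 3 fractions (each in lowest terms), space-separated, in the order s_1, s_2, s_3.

The stationary distribution satisfies pi = pi * P, i.e.:
  pi_s_1 = 1/4*pi_s_1 + 1/2*pi_s_2 + 3/8*pi_s_3
  pi_s_2 = 5/8*pi_s_1 + 1/8*pi_s_2 + 1/4*pi_s_3
  pi_s_3 = 1/8*pi_s_1 + 3/8*pi_s_2 + 3/8*pi_s_3
with normalization: pi_s_1 + pi_s_2 + pi_s_3 = 1.

Using the first 2 balance equations plus normalization, the linear system A*pi = b is:
  [-3/4, 1/2, 3/8] . pi = 0
  [5/8, -7/8, 1/4] . pi = 0
  [1, 1, 1] . pi = 1

Solving yields:
  pi_s_1 = 29/78
  pi_s_2 = 9/26
  pi_s_3 = 11/39

Verification (pi * P):
  29/78*1/4 + 9/26*1/2 + 11/39*3/8 = 29/78 = pi_s_1  (ok)
  29/78*5/8 + 9/26*1/8 + 11/39*1/4 = 9/26 = pi_s_2  (ok)
  29/78*1/8 + 9/26*3/8 + 11/39*3/8 = 11/39 = pi_s_3  (ok)

Answer: 29/78 9/26 11/39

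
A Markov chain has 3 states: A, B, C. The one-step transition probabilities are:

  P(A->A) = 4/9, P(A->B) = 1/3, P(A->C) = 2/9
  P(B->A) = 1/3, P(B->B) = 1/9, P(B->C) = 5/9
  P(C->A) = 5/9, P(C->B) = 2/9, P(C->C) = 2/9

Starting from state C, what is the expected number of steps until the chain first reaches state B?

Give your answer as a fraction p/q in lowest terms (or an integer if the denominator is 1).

Let h_i = expected steps to first reach B from state i.
Boundary: h_B = 0.
First-step equations for the other states:
  h_A = 1 + 4/9*h_A + 1/3*h_B + 2/9*h_C
  h_C = 1 + 5/9*h_A + 2/9*h_B + 2/9*h_C

Substituting h_B = 0 and rearranging gives the linear system (I - Q) h = 1:
  [5/9, -2/9] . (h_A, h_C) = 1
  [-5/9, 7/9] . (h_A, h_C) = 1

Solving yields:
  h_A = 81/25
  h_C = 18/5

Starting state is C, so the expected hitting time is h_C = 18/5.

Answer: 18/5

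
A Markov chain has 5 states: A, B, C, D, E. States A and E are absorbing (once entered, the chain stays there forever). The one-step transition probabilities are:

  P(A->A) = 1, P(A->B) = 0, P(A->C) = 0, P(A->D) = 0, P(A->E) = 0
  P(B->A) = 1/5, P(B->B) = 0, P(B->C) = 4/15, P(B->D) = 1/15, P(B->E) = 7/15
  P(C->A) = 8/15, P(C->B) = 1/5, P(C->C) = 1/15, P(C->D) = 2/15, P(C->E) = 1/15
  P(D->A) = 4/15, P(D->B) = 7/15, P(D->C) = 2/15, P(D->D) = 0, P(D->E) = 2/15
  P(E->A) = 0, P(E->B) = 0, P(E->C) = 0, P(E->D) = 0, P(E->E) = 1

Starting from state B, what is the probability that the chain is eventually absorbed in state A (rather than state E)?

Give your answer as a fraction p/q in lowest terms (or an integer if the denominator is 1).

Let a_i = P(absorbed in A | start in state i).
Boundary conditions: a_A = 1, a_E = 0.
For each transient state i, a_i = sum_j P(i->j) * a_j:
  a_B = 1/5*a_A + 0*a_B + 4/15*a_C + 1/15*a_D + 7/15*a_E
  a_C = 8/15*a_A + 1/5*a_B + 1/15*a_C + 2/15*a_D + 1/15*a_E
  a_D = 4/15*a_A + 7/15*a_B + 2/15*a_C + 0*a_D + 2/15*a_E

Substituting a_A = 1 and a_E = 0, rearrange to (I - Q) a = r where r[i] = P(i -> A):
  [1, -4/15, -1/15] . (a_B, a_C, a_D) = 1/5
  [-1/5, 14/15, -2/15] . (a_B, a_C, a_D) = 8/15
  [-7/15, -2/15, 1] . (a_B, a_C, a_D) = 4/15

Solving yields:
  a_B = 601/1375
  a_C = 2053/2750
  a_D = 784/1375

Starting state is B, so the absorption probability is a_B = 601/1375.

Answer: 601/1375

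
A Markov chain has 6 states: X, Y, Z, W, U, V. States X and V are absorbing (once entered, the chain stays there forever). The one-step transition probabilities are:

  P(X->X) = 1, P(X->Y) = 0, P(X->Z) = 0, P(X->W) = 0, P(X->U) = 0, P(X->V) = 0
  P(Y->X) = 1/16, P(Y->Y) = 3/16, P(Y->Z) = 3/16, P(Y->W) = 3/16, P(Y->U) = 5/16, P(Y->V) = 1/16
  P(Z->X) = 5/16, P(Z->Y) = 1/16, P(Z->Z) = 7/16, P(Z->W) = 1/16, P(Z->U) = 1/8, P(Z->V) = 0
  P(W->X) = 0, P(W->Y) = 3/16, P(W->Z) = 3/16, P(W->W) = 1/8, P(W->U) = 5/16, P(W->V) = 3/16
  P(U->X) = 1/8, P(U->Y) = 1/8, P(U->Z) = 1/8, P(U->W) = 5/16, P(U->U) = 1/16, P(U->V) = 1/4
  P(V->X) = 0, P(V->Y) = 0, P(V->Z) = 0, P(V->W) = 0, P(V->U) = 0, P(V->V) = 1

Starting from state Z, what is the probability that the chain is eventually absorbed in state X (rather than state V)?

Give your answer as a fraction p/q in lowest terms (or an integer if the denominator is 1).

Let a_i = P(absorbed in X | start in state i).
Boundary conditions: a_X = 1, a_V = 0.
For each transient state i, a_i = sum_j P(i->j) * a_j:
  a_Y = 1/16*a_X + 3/16*a_Y + 3/16*a_Z + 3/16*a_W + 5/16*a_U + 1/16*a_V
  a_Z = 5/16*a_X + 1/16*a_Y + 7/16*a_Z + 1/16*a_W + 1/8*a_U + 0*a_V
  a_W = 0*a_X + 3/16*a_Y + 3/16*a_Z + 1/8*a_W + 5/16*a_U + 3/16*a_V
  a_U = 1/8*a_X + 1/8*a_Y + 1/8*a_Z + 5/16*a_W + 1/16*a_U + 1/4*a_V

Substituting a_X = 1 and a_V = 0, rearrange to (I - Q) a = r where r[i] = P(i -> X):
  [13/16, -3/16, -3/16, -5/16] . (a_Y, a_Z, a_W, a_U) = 1/16
  [-1/16, 9/16, -1/16, -1/8] . (a_Y, a_Z, a_W, a_U) = 5/16
  [-3/16, -3/16, 7/8, -5/16] . (a_Y, a_Z, a_W, a_U) = 0
  [-1/8, -1/8, -5/16, 15/16] . (a_Y, a_Z, a_W, a_U) = 1/8

Solving yields:
  a_Y = 7933/15034
  a_Z = 11473/15034
  a_W = 3291/7517
  a_U = 3393/7517

Starting state is Z, so the absorption probability is a_Z = 11473/15034.

Answer: 11473/15034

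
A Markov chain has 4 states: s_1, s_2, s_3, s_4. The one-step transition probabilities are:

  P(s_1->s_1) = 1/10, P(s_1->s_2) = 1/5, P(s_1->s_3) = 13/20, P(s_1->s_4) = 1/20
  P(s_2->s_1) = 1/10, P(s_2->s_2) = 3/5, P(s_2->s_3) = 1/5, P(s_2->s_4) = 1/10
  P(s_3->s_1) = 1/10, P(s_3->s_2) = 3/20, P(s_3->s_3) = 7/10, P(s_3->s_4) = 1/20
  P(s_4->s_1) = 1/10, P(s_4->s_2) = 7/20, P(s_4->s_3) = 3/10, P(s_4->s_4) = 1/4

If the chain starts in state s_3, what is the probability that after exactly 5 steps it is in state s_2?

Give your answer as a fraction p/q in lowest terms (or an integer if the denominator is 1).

Answer: 968177/3200000

Derivation:
Computing P^5 by repeated multiplication:
P^1 =
  s_1: [1/10, 1/5, 13/20, 1/20]
  s_2: [1/10, 3/5, 1/5, 1/10]
  s_3: [1/10, 3/20, 7/10, 1/20]
  s_4: [1/10, 7/20, 3/10, 1/4]
P^2 =
  s_1: [1/10, 51/200, 23/40, 7/100]
  s_2: [1/10, 89/200, 71/200, 1/10]
  s_3: [1/10, 93/400, 3/5, 27/400]
  s_4: [1/10, 29/80, 21/50, 47/400]
P^3 =
  s_1: [1/10, 227/800, 1079/2000, 307/4000]
  s_2: [1/10, 1501/4000, 173/400, 369/4000]
  s_3: [1/10, 437/1600, 2207/4000, 601/8000]
  s_4: [1/10, 2733/8000, 1867/4000, 733/8000]
P^4 =
  s_1: [1/10, 23843/80000, 20897/40000, 6363/80000]
  s_2: [1/10, 5477/16000, 18819/40000, 6977/80000]
  s_3: [1/10, 46869/160000, 42271/80000, 12589/160000]
  s_4: [1/10, 52329/160000, 39003/80000, 2733/32000]
P^5 =
  s_1: [1/10, 488039/1600000, 411333/800000, 25859/320000]
  s_2: [1/10, 522373/1600000, 391167/800000, 135293/1600000]
  s_3: [1/10, 968177/3200000, 827299/1600000, 10289/128000]
  s_4: [1/10, 1021621/3200000, 159139/320000, 266989/3200000]

(P^5)[s_3 -> s_2] = 968177/3200000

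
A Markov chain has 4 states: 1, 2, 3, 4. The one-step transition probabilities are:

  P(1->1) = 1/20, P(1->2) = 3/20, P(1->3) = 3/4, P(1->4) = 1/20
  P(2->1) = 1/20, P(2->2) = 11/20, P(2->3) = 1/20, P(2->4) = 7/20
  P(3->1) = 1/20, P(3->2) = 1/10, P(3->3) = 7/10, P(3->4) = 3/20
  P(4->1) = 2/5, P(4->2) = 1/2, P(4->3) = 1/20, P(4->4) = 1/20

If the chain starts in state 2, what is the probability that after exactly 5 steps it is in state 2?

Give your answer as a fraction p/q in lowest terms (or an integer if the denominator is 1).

Answer: 1139179/3200000

Derivation:
Computing P^5 by repeated multiplication:
P^1 =
  1: [1/20, 3/20, 3/4, 1/20]
  2: [1/20, 11/20, 1/20, 7/20]
  3: [1/20, 1/10, 7/10, 3/20]
  4: [2/5, 1/2, 1/20, 1/20]
P^2 =
  1: [27/400, 19/100, 229/400, 17/100]
  2: [69/400, 49/100, 47/400, 11/50]
  3: [41/400, 83/400, 27/50, 3/20]
  4: [27/400, 73/200, 29/80, 41/200]
P^3 =
  1: [219/2000, 411/1600, 751/1600, 657/4000]
  2: [127/1000, 3337/8000, 1977/8000, 167/800]
  3: [41/400, 517/2000, 1891/4000, 133/800]
  4: [487/4000, 2797/8000, 2663/8000, 783/4000]
P^4 =
  1: [8599/80000, 45883/160000, 69079/160000, 87/500]
  2: [1969/16000, 60409/160000, 1917/6400, 3997/20000]
  3: [1731/16000, 5759/20000, 34323/80000, 6993/40000]
  4: [9481/80000, 2187/6400, 11251/32000, 7527/40000]
P^5 =
  1: [1109/10000, 194573/640000, 1298799/3200000, 35841/200000]
  2: [47979/400000, 1139179/3200000, 211737/640000, 9661/50000]
  3: [88951/800000, 487867/1600000, 647369/1600000, 143431/800000]
  4: [92689/800000, 1071901/3200000, 1156783/3200000, 7507/40000]

(P^5)[2 -> 2] = 1139179/3200000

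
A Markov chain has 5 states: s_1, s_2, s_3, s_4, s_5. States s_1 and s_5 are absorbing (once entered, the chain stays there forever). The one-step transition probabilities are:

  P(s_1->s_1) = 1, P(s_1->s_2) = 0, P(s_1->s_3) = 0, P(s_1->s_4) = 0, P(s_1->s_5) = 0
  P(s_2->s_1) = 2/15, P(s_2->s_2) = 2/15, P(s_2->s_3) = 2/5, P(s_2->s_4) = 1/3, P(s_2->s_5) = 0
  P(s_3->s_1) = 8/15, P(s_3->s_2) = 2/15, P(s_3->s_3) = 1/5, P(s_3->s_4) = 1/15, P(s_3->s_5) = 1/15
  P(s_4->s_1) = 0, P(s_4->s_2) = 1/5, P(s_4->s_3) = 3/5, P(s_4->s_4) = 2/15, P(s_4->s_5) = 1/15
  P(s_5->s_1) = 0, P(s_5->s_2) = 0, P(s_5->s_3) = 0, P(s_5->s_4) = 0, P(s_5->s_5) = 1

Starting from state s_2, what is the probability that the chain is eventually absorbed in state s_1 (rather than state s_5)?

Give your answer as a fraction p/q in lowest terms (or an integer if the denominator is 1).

Let a_i = P(absorbed in s_1 | start in state i).
Boundary conditions: a_s_1 = 1, a_s_5 = 0.
For each transient state i, a_i = sum_j P(i->j) * a_j:
  a_s_2 = 2/15*a_s_1 + 2/15*a_s_2 + 2/5*a_s_3 + 1/3*a_s_4 + 0*a_s_5
  a_s_3 = 8/15*a_s_1 + 2/15*a_s_2 + 1/5*a_s_3 + 1/15*a_s_4 + 1/15*a_s_5
  a_s_4 = 0*a_s_1 + 1/5*a_s_2 + 3/5*a_s_3 + 2/15*a_s_4 + 1/15*a_s_5

Substituting a_s_1 = 1 and a_s_5 = 0, rearrange to (I - Q) a = r where r[i] = P(i -> s_1):
  [13/15, -2/5, -1/3] . (a_s_2, a_s_3, a_s_4) = 2/15
  [-2/15, 4/5, -1/15] . (a_s_2, a_s_3, a_s_4) = 8/15
  [-1/5, -3/5, 13/15] . (a_s_2, a_s_3, a_s_4) = 0

Solving yields:
  a_s_2 = 142/163
  a_s_3 = 430/489
  a_s_4 = 132/163

Starting state is s_2, so the absorption probability is a_s_2 = 142/163.

Answer: 142/163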